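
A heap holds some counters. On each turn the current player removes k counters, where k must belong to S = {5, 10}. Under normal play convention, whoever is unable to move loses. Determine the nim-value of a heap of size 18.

0

G(0) = 0
G(1) = mex{} = 0
G(2) = mex{} = 0
G(3) = mex{} = 0
G(4) = mex{} = 0
G(5) = mex{0} = 1
G(6) = mex{0} = 1
G(7) = mex{0} = 1
G(8) = mex{0} = 1
G(9) = mex{0} = 1
G(10) = mex{1,0} = 2
G(11) = mex{1,0} = 2
G(12) = mex{1,0} = 2
G(13) = mex{1,0} = 2
G(14) = mex{1,0} = 2
G(15) = mex{2,1} = 0
G(16) = mex{2,1} = 0
G(17) = mex{2,1} = 0
G(18) = mex{2,1} = 0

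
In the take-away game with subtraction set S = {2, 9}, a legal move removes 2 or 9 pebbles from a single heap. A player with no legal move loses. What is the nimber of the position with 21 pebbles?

1

n :  0  1  2  3  4  5  6  7  8  9 10 11 12 13 14 15 16 17 18 19 20 21
G :  0  0  1  1  0  0  1  1  0  2  1  0  0  1  1  0  0  1  1  0  2  1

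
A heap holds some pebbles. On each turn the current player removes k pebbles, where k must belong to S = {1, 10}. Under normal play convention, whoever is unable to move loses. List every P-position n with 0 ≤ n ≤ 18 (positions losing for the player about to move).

0, 2, 4, 6, 8, 11, 13, 15, 17

n :  0  1  2  3  4  5  6  7  8  9 10 11 12 13 14 15 16 17 18
G :  0  1  0  1  0  1  0  1  0  1  2  0  1  0  1  0  1  0  1
P-positions are exactly the n with G(n) = 0.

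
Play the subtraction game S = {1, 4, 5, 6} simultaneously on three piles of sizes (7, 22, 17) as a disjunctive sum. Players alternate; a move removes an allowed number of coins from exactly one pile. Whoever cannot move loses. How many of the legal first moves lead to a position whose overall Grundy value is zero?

All piles use S = {1, 4, 5, 6}:
n :  0  1  2  3  4  5  6  7  8  9 10 11 12 13 14 15 16 17 18 19 20 21 22
G :  0  1  0  1  2  3  2  3  4  0  1  0  1  2  3  2  3  4  0  1  0  1  2
Pile A: G(7) = 3.
Pile B: G(22) = 2.
Pile C: G(17) = 4.
Combined Grundy value = 3 ⊕ 2 ⊕ 4 = 5.
A winning move leaves total XOR = 0, i.e. changes one component's Grundy value g to g ⊕ X where X is the current total.
Pile A: need g' = 3⊕5 = 6. Options: 7−1→G=2, 7−4→G=1, 7−5→G=0, 7−6→G=1. Hits: 0.
Pile B: need g' = 2⊕5 = 7. Options: 22−1→G=1, 22−4→G=0, 22−5→G=4, 22−6→G=3. Hits: 0.
Pile C: need g' = 4⊕5 = 1. Options: 17−1→G=3, 17−4→G=2, 17−5→G=1, 17−6→G=0. Hits: 1.

1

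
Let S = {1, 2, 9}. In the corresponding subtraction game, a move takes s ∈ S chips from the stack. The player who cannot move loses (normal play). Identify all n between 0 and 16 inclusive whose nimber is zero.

G(0) = 0
G(1) = mex{0} = 1
G(2) = mex{1,0} = 2
G(3) = mex{2,1} = 0
G(4) = mex{0,2} = 1
G(5) = mex{1,0} = 2
G(6) = mex{2,1} = 0
G(7) = mex{0,2} = 1
G(8) = mex{1,0} = 2
G(9) = mex{2,1,0} = 3
G(10) = mex{3,2,1} = 0
G(11) = mex{0,3,2} = 1
G(12) = mex{1,0,0} = 2
G(13) = mex{2,1,1} = 0
G(14) = mex{0,2,2} = 1
G(15) = mex{1,0,0} = 2
G(16) = mex{2,1,1} = 0
P-positions are exactly the n with G(n) = 0.

0, 3, 6, 10, 13, 16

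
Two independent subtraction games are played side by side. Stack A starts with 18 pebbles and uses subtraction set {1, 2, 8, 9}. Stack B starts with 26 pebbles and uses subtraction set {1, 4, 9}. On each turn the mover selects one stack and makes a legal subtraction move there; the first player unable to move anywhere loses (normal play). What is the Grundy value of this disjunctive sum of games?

Stack A, S = {1, 2, 8, 9}:
n :  0  1  2  3  4  5  6  7  8  9 10 11 12 13 14 15 16 17 18
G :  0  1  2  0  1  2  0  1  2  3  0  1  2  0  1  2  0  1  2
G_A(18) = 2.
Stack B, S = {1, 4, 9}:
n :  0  1  2  3  4  5  6  7  8  9 10 11 12 13 14 15 16 17 18 19 20 21 22 23 24 25 26
G :  0  1  0  1  2  0  1  0  1  2  0  1  0  1  2  0  1  0  1  2  0  1  0  1  2  0  1
G_B(26) = 1.
Combined Grundy value = 2 ⊕ 1 = 3.

3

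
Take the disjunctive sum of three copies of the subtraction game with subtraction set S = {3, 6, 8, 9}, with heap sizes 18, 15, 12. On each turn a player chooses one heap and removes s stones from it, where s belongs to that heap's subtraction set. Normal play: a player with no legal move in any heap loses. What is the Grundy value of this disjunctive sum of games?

All heaps use S = {3, 6, 8, 9}:
G(0) = 0
G(1) = mex{} = 0
G(2) = mex{} = 0
G(3) = mex{0} = 1
G(4) = mex{0} = 1
G(5) = mex{0} = 1
G(6) = mex{1,0} = 2
G(7) = mex{1,0} = 2
G(8) = mex{1,0,0} = 2
G(9) = mex{2,1,0,0} = 3
G(10) = mex{2,1,0,0} = 3
G(11) = mex{2,1,1,0} = 3
G(12) = mex{3,2,1,1} = 0
G(13) = mex{3,2,1,1} = 0
G(14) = mex{3,2,2,1} = 0
G(15) = mex{0,3,2,2} = 1
G(16) = mex{0,3,2,2} = 1
G(17) = mex{0,3,3,2} = 1
G(18) = mex{1,0,3,3} = 2
Heap A: G(18) = 2.
Heap B: G(15) = 1.
Heap C: G(12) = 0.
Combined Grundy value = 2 ⊕ 1 ⊕ 0 = 3.

3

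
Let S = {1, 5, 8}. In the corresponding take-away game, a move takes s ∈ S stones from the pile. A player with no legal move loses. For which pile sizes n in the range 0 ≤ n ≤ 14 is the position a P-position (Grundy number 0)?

0, 2, 4, 6, 13

G(0) = 0
G(1) = mex{0} = 1
G(2) = mex{1} = 0
G(3) = mex{0} = 1
G(4) = mex{1} = 0
G(5) = mex{0,0} = 1
G(6) = mex{1,1} = 0
G(7) = mex{0,0} = 1
G(8) = mex{1,1,0} = 2
G(9) = mex{2,0,1} = 3
G(10) = mex{3,1,0} = 2
G(11) = mex{2,0,1} = 3
G(12) = mex{3,1,0} = 2
G(13) = mex{2,2,1} = 0
G(14) = mex{0,3,0} = 1
P-positions are exactly the n with G(n) = 0.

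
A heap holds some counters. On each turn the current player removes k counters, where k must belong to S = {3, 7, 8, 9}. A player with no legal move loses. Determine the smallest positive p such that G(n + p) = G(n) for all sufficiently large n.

G(0) = 0
G(1) = mex{} = 0
G(2) = mex{} = 0
G(3) = mex{0} = 1
G(4) = mex{0} = 1
G(5) = mex{0} = 1
G(6) = mex{1} = 0
G(7) = mex{1,0} = 2
G(8) = mex{1,0,0} = 2
G(9) = mex{0,0,0,0} = 1
G(10) = mex{2,1,0,0} = 3
G(11) = mex{2,1,1,0} = 3
G(12) = mex{1,1,1,1} = 0
G(13) = mex{3,0,1,1} = 2
G(14) = mex{3,2,0,1} = 4
G(15) = mex{0,2,2,0} = 1
G(16) = mex{2,1,2,2} = 0
G(17) = mex{4,3,1,2} = 0
G(18) = mex{1,3,3,1} = 0
G(19) = mex{0,0,3,3} = 1
G(20) = mex{0,2,0,3} = 1
G(21) = mex{0,4,2,0} = 1
G(22) = mex{1,1,4,2} = 0
G(23) = mex{1,0,1,4} = 2
G(24) = mex{1,0,0,1} = 2
G(25) = mex{0,0,0,0} = 1
G(26) = mex{2,1,0,0} = 3
G(27) = mex{2,1,1,0} = 3
G(28) = mex{1,1,1,1} = 0
G(29) = mex{3,0,1,1} = 2
G(30) = mex{3,2,0,1} = 4
G(31) = mex{0,2,2,0} = 1
G(32) = mex{2,1,2,2} = 0
G(33) = mex{4,3,1,2} = 0
G(n+16) = G(n) holds for n = 0,…,8 (a full window of length max(S) = 9), so the sequence is purely periodic with period 16.

16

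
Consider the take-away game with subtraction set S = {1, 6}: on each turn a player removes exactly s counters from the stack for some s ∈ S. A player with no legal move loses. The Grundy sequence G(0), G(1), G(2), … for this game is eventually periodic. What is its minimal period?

7

n :  0  1  2  3  4  5  6  7  8  9 10 11 12 13 14 15
G :  0  1  0  1  0  1  2  0  1  0  1  0  1  2  0  1
G(n+7) = G(n) holds for n = 0,…,5 (a full window of length max(S) = 6), so the sequence is purely periodic with period 7.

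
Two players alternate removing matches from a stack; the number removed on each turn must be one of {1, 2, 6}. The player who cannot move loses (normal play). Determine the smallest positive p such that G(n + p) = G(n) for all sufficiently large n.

7

n :  0  1  2  3  4  5  6  7  8  9 10 11 12 13 14 15
G :  0  1  2  0  1  2  3  0  1  2  0  1  2  3  0  1
G(n+7) = G(n) holds for n = 0,…,5 (a full window of length max(S) = 6), so the sequence is purely periodic with period 7.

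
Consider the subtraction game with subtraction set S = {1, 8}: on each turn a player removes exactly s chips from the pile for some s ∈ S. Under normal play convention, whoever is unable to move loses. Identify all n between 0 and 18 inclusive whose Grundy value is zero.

0, 2, 4, 6, 9, 11, 13, 15, 18

n :  0  1  2  3  4  5  6  7  8  9 10 11 12 13 14 15 16 17 18
G :  0  1  0  1  0  1  0  1  2  0  1  0  1  0  1  0  1  2  0
P-positions are exactly the n with G(n) = 0.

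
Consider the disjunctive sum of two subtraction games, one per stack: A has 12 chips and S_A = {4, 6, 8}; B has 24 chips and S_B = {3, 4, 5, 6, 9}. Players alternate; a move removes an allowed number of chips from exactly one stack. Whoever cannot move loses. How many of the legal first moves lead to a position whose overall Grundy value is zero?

0

Stack A, S = {4, 6, 8}:
G(0) = 0
G(1) = mex{} = 0
G(2) = mex{} = 0
G(3) = mex{} = 0
G(4) = mex{0} = 1
G(5) = mex{0} = 1
G(6) = mex{0,0} = 1
G(7) = mex{0,0} = 1
G(8) = mex{1,0,0} = 2
G(9) = mex{1,0,0} = 2
G(10) = mex{1,1,0} = 2
G(11) = mex{1,1,0} = 2
G(12) = mex{2,1,1} = 0
G_A(12) = 0.
Stack B, S = {3, 4, 5, 6, 9}:
n :  0  1  2  3  4  5  6  7  8  9 10 11 12 13 14 15 16 17 18 19 20 21 22 23 24
G :  0  0  0  1  1  1  2  2  2  3  3  3  0  0  0  1  1  1  2  2  2  3  3  3  0
G_B(24) = 0.
Combined Grundy value = 0 ⊕ 0 = 0.
A winning move leaves total XOR = 0, i.e. changes one component's Grundy value g to g ⊕ X where X is the current total.
Stack A: target g' = 0⊕0 = 0, but every legal move changes the Grundy value (mex property), so 0 moves.
Stack B: target g' = 0⊕0 = 0, but every legal move changes the Grundy value (mex property), so 0 moves.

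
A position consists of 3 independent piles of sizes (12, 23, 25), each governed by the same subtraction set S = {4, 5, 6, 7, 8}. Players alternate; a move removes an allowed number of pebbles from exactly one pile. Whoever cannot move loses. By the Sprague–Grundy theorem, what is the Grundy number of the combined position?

All piles use S = {4, 5, 6, 7, 8}:
G(0) = 0
G(1) = mex{} = 0
G(2) = mex{} = 0
G(3) = mex{} = 0
G(4) = mex{0} = 1
G(5) = mex{0,0} = 1
G(6) = mex{0,0,0} = 1
G(7) = mex{0,0,0,0} = 1
G(8) = mex{1,0,0,0,0} = 2
G(9) = mex{1,1,0,0,0} = 2
G(10) = mex{1,1,1,0,0} = 2
G(11) = mex{1,1,1,1,0} = 2
G(12) = mex{2,1,1,1,1} = 0
G(13) = mex{2,2,1,1,1} = 0
G(14) = mex{2,2,2,1,1} = 0
G(15) = mex{2,2,2,2,1} = 0
G(16) = mex{0,2,2,2,2} = 1
G(17) = mex{0,0,2,2,2} = 1
G(18) = mex{0,0,0,2,2} = 1
G(19) = mex{0,0,0,0,2} = 1
G(20) = mex{1,0,0,0,0} = 2
G(21) = mex{1,1,0,0,0} = 2
G(22) = mex{1,1,1,0,0} = 2
G(23) = mex{1,1,1,1,0} = 2
G(24) = mex{2,1,1,1,1} = 0
G(25) = mex{2,2,1,1,1} = 0
Pile A: G(12) = 0.
Pile B: G(23) = 2.
Pile C: G(25) = 0.
Combined Grundy value = 0 ⊕ 2 ⊕ 0 = 2.

2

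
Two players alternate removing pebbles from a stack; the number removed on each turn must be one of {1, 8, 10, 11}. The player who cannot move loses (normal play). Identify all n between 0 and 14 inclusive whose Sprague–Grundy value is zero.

0, 2, 4, 6, 9

n :  0  1  2  3  4  5  6  7  8  9 10 11 12 13 14
G :  0  1  0  1  0  1  0  1  2  0  1  2  3  2  3
P-positions are exactly the n with G(n) = 0.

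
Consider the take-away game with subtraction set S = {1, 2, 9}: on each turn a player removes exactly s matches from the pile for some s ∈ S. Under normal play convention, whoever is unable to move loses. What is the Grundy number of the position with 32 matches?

2

G(0) = 0
G(1) = mex{0} = 1
G(2) = mex{1,0} = 2
G(3) = mex{2,1} = 0
G(4) = mex{0,2} = 1
G(5) = mex{1,0} = 2
G(6) = mex{2,1} = 0
G(7) = mex{0,2} = 1
G(8) = mex{1,0} = 2
G(9) = mex{2,1,0} = 3
G(10) = mex{3,2,1} = 0
G(11) = mex{0,3,2} = 1
G(12) = mex{1,0,0} = 2
G(13) = mex{2,1,1} = 0
G(14) = mex{0,2,2} = 1
G(15) = mex{1,0,0} = 2
G(16) = mex{2,1,1} = 0
G(17) = mex{0,2,2} = 1
G(18) = mex{1,0,3} = 2
G(19) = mex{2,1,0} = 3
G(20) = mex{3,2,1} = 0
G(21) = mex{0,3,2} = 1
G(22) = mex{1,0,0} = 2
G(23) = mex{2,1,1} = 0
G(24) = mex{0,2,2} = 1
G(25) = mex{1,0,0} = 2
G(26) = mex{2,1,1} = 0
G(27) = mex{0,2,2} = 1
G(28) = mex{1,0,3} = 2
G(29) = mex{2,1,0} = 3
G(30) = mex{3,2,1} = 0
G(31) = mex{0,3,2} = 1
G(32) = mex{1,0,0} = 2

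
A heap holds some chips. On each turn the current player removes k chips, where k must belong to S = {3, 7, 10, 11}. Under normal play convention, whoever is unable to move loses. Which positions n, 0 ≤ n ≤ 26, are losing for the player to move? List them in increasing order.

0, 1, 2, 6, 14, 15, 19, 20

n :  0  1  2  3  4  5  6  7  8  9 10 11 12 13 14 15 16 17 18 19 20 21 22 23 24 25 26
G :  0  0  0  1  1  1  0  2  2  1  3  3  2  2  0  0  3  1  1  0  0  2  1  1  3  2  2
P-positions are exactly the n with G(n) = 0.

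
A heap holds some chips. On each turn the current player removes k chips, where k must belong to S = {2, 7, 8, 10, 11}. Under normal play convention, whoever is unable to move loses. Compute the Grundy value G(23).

G(0) = 0
G(1) = mex{} = 0
G(2) = mex{0} = 1
G(3) = mex{0} = 1
G(4) = mex{1} = 0
G(5) = mex{1} = 0
G(6) = mex{0} = 1
G(7) = mex{0,0} = 1
G(8) = mex{1,0,0} = 2
G(9) = mex{1,1,0} = 2
G(10) = mex{2,1,1,0} = 3
G(11) = mex{2,0,1,0,0} = 3
G(12) = mex{3,0,0,1,0} = 2
G(13) = mex{3,1,0,1,1} = 2
G(14) = mex{2,1,1,0,1} = 3
G(15) = mex{2,2,1,0,0} = 3
G(16) = mex{3,2,2,1,0} = 4
G(17) = mex{3,3,2,1,1} = 0
G(18) = mex{4,3,3,2,1} = 0
G(19) = mex{0,2,3,2,2} = 1
G(20) = mex{0,2,2,3,2} = 1
G(21) = mex{1,3,2,3,3} = 0
G(22) = mex{1,3,3,2,3} = 0
G(23) = mex{0,4,3,2,2} = 1

1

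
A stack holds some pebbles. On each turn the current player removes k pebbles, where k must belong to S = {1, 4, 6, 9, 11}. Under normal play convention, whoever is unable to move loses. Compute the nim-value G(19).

2

n :  0  1  2  3  4  5  6  7  8  9 10 11 12 13 14 15 16 17 18 19
G :  0  1  0  1  2  0  1  0  1  2  0  1  0  1  2  0  1  0  1  2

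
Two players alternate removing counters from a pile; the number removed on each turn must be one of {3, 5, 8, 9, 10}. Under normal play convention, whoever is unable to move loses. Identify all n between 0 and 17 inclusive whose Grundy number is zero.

0, 1, 2, 13, 14, 15

G(0) = 0
G(1) = mex{} = 0
G(2) = mex{} = 0
G(3) = mex{0} = 1
G(4) = mex{0} = 1
G(5) = mex{0,0} = 1
G(6) = mex{1,0} = 2
G(7) = mex{1,0} = 2
G(8) = mex{1,1,0} = 2
G(9) = mex{2,1,0,0} = 3
G(10) = mex{2,1,0,0,0} = 3
G(11) = mex{2,2,1,0,0} = 3
G(12) = mex{3,2,1,1,0} = 4
G(13) = mex{3,2,1,1,1} = 0
G(14) = mex{3,3,2,1,1} = 0
G(15) = mex{4,3,2,2,1} = 0
G(16) = mex{0,3,2,2,2} = 1
G(17) = mex{0,4,3,2,2} = 1
P-positions are exactly the n with G(n) = 0.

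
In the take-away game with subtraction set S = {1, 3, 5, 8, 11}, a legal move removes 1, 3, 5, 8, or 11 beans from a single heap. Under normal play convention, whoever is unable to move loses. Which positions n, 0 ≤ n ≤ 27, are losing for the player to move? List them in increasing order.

0, 2, 4, 6, 16, 18, 20, 22

G(0) = 0
G(1) = mex{0} = 1
G(2) = mex{1} = 0
G(3) = mex{0,0} = 1
G(4) = mex{1,1} = 0
G(5) = mex{0,0,0} = 1
G(6) = mex{1,1,1} = 0
G(7) = mex{0,0,0} = 1
G(8) = mex{1,1,1,0} = 2
G(9) = mex{2,0,0,1} = 3
G(10) = mex{3,1,1,0} = 2
G(11) = mex{2,2,0,1,0} = 3
G(12) = mex{3,3,1,0,1} = 2
G(13) = mex{2,2,2,1,0} = 3
G(14) = mex{3,3,3,0,1} = 2
G(15) = mex{2,2,2,1,0} = 3
G(16) = mex{3,3,3,2,1} = 0
G(17) = mex{0,2,2,3,0} = 1
G(18) = mex{1,3,3,2,1} = 0
G(19) = mex{0,0,2,3,2} = 1
G(20) = mex{1,1,3,2,3} = 0
G(21) = mex{0,0,0,3,2} = 1
G(22) = mex{1,1,1,2,3} = 0
G(23) = mex{0,0,0,3,2} = 1
G(24) = mex{1,1,1,0,3} = 2
G(25) = mex{2,0,0,1,2} = 3
G(26) = mex{3,1,1,0,3} = 2
G(27) = mex{2,2,0,1,0} = 3
P-positions are exactly the n with G(n) = 0.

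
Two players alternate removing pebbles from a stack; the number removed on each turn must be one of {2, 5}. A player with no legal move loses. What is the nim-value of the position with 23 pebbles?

1

n :  0  1  2  3  4  5  6  7  8  9 10 11 12 13 14 15 16 17 18 19 20 21 22 23
G :  0  0  1  1  0  2  1  0  0  1  1  0  2  1  0  0  1  1  0  2  1  0  0  1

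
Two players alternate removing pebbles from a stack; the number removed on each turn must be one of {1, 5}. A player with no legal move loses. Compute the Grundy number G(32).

n :  0  1  2  3  4  5  6  7  8  9 10 11 12 13 14 15 16 17 18 19 20 21 22 23 24 25 26 27 28 29 30 31 32
G :  0  1  0  1  0  1  0  1  0  1  0  1  0  1  0  1  0  1  0  1  0  1  0  1  0  1  0  1  0  1  0  1  0

0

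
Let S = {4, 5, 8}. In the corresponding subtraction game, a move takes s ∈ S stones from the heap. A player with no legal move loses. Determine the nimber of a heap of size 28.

n :  0  1  2  3  4  5  6  7  8  9 10 11 12 13 14 15 16 17 18 19 20 21 22 23 24 25 26 27 28
G :  0  0  0  0  1  1  1  1  2  2  2  2  0  0  0  0  1  1  1  1  2  2  2  2  0  0  0  0  1

1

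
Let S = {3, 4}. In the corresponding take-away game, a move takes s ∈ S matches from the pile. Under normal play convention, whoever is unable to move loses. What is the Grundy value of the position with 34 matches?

n :  0  1  2  3  4  5  6  7  8  9 10 11 12 13 14 15 16 17 18 19 20 21 22 23 24 25 26 27 28 29 30 31 32 33 34
G :  0  0  0  1  1  1  2  0  0  0  1  1  1  2  0  0  0  1  1  1  2  0  0  0  1  1  1  2  0  0  0  1  1  1  2

2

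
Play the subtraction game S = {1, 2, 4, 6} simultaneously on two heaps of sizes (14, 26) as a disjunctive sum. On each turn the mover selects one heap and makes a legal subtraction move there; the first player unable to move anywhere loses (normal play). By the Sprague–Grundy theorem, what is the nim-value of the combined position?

All heaps use S = {1, 2, 4, 6}:
G(0) = 0
G(1) = mex{0} = 1
G(2) = mex{1,0} = 2
G(3) = mex{2,1} = 0
G(4) = mex{0,2,0} = 1
G(5) = mex{1,0,1} = 2
G(6) = mex{2,1,2,0} = 3
G(7) = mex{3,2,0,1} = 4
G(8) = mex{4,3,1,2} = 0
G(9) = mex{0,4,2,0} = 1
G(10) = mex{1,0,3,1} = 2
G(11) = mex{2,1,4,2} = 0
G(12) = mex{0,2,0,3} = 1
G(13) = mex{1,0,1,4} = 2
G(14) = mex{2,1,2,0} = 3
G(15) = mex{3,2,0,1} = 4
G(16) = mex{4,3,1,2} = 0
G(17) = mex{0,4,2,0} = 1
G(18) = mex{1,0,3,1} = 2
G(19) = mex{2,1,4,2} = 0
G(20) = mex{0,2,0,3} = 1
G(21) = mex{1,0,1,4} = 2
G(22) = mex{2,1,2,0} = 3
G(23) = mex{3,2,0,1} = 4
G(24) = mex{4,3,1,2} = 0
G(25) = mex{0,4,2,0} = 1
G(26) = mex{1,0,3,1} = 2
Heap A: G(14) = 3.
Heap B: G(26) = 2.
Combined Grundy value = 3 ⊕ 2 = 1.

1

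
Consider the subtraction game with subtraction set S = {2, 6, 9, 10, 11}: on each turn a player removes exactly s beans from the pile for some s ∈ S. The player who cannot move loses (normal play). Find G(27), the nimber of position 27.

G(0) = 0
G(1) = mex{} = 0
G(2) = mex{0} = 1
G(3) = mex{0} = 1
G(4) = mex{1} = 0
G(5) = mex{1} = 0
G(6) = mex{0,0} = 1
G(7) = mex{0,0} = 1
G(8) = mex{1,1} = 0
G(9) = mex{1,1,0} = 2
G(10) = mex{0,0,0,0} = 1
G(11) = mex{2,0,1,0,0} = 3
G(12) = mex{1,1,1,1,0} = 2
G(13) = mex{3,1,0,1,1} = 2
G(14) = mex{2,0,0,0,1} = 3
G(15) = mex{2,2,1,0,0} = 3
G(16) = mex{3,1,1,1,0} = 2
G(17) = mex{3,3,0,1,1} = 2
G(18) = mex{2,2,2,0,1} = 3
G(19) = mex{2,2,1,2,0} = 3
G(20) = mex{3,3,3,1,2} = 0
G(21) = mex{3,3,2,3,1} = 0
G(22) = mex{0,2,2,2,3} = 1
G(23) = mex{0,2,3,2,2} = 1
G(24) = mex{1,3,3,3,2} = 0
G(25) = mex{1,3,2,3,3} = 0
G(26) = mex{0,0,2,2,3} = 1
G(27) = mex{0,0,3,2,2} = 1

1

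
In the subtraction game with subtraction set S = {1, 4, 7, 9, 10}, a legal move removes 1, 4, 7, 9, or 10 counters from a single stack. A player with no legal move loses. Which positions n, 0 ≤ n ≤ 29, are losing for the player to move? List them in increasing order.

0, 2, 5, 8, 13, 16, 19, 21, 24, 27

G(0) = 0
G(1) = mex{0} = 1
G(2) = mex{1} = 0
G(3) = mex{0} = 1
G(4) = mex{1,0} = 2
G(5) = mex{2,1} = 0
G(6) = mex{0,0} = 1
G(7) = mex{1,1,0} = 2
G(8) = mex{2,2,1} = 0
G(9) = mex{0,0,0,0} = 1
G(10) = mex{1,1,1,1,0} = 2
G(11) = mex{2,2,2,0,1} = 3
G(12) = mex{3,0,0,1,0} = 2
G(13) = mex{2,1,1,2,1} = 0
G(14) = mex{0,2,2,0,2} = 1
G(15) = mex{1,3,0,1,0} = 2
G(16) = mex{2,2,1,2,1} = 0
G(17) = mex{0,0,2,0,2} = 1
G(18) = mex{1,1,3,1,0} = 2
G(19) = mex{2,2,2,2,1} = 0
G(20) = mex{0,0,0,3,2} = 1
G(21) = mex{1,1,1,2,3} = 0
G(22) = mex{0,2,2,0,2} = 1
G(23) = mex{1,0,0,1,0} = 2
G(24) = mex{2,1,1,2,1} = 0
G(25) = mex{0,0,2,0,2} = 1
G(26) = mex{1,1,0,1,0} = 2
G(27) = mex{2,2,1,2,1} = 0
G(28) = mex{0,0,0,0,2} = 1
G(29) = mex{1,1,1,1,0} = 2
P-positions are exactly the n with G(n) = 0.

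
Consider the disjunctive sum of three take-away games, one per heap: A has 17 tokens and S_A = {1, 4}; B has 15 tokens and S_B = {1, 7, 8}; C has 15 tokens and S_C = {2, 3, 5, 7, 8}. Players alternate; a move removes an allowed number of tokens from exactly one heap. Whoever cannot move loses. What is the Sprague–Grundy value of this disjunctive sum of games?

Heap A, S = {1, 4}:
G(0) = 0
G(1) = mex{0} = 1
G(2) = mex{1} = 0
G(3) = mex{0} = 1
G(4) = mex{1,0} = 2
G(5) = mex{2,1} = 0
G(6) = mex{0,0} = 1
G(7) = mex{1,1} = 0
G(8) = mex{0,2} = 1
G(9) = mex{1,0} = 2
G(10) = mex{2,1} = 0
G(11) = mex{0,0} = 1
G(12) = mex{1,1} = 0
G(13) = mex{0,2} = 1
G(14) = mex{1,0} = 2
G(15) = mex{2,1} = 0
G(16) = mex{0,0} = 1
G(17) = mex{1,1} = 0
G_A(17) = 0.
Heap B, S = {1, 7, 8}:
n :  0  1  2  3  4  5  6  7  8  9 10 11 12 13 14 15
G :  0  1  0  1  0  1  0  1  2  3  2  3  2  3  2  0
G_B(15) = 0.
Heap C, S = {2, 3, 5, 7, 8}:
n :  0  1  2  3  4  5  6  7  8  9 10 11 12 13 14 15
G :  0  0  1  1  2  2  3  3  4  4  0  0  1  1  2  2
G_C(15) = 2.
Combined Grundy value = 0 ⊕ 0 ⊕ 2 = 2.

2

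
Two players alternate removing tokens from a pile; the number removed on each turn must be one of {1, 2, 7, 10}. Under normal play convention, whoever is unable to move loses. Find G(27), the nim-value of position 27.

n :  0  1  2  3  4  5  6  7  8  9 10 11 12 13 14 15 16 17 18 19 20 21 22 23 24 25 26 27
G :  0  1  2  0  1  2  0  1  2  0  1  2  0  1  2  0  1  2  0  1  2  0  1  2  0  1  2  0

0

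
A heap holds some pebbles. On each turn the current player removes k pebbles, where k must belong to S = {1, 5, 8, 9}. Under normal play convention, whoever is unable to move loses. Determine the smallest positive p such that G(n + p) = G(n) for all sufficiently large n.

n :  0  1  2  3  4  5  6  7  8  9 10 11 12 13 14 15 16 17 18 19 20 21 22 23 24 25 26 27 28 29 30 31 32 33
G :  0  1  0  1  0  1  0  1  2  3  2  3  2  3  2  3  0  1  0  1  0  1  0  1  2  3  2  3  2  3  2  3  0  1
G(n+16) = G(n) holds for n = 0,…,8 (a full window of length max(S) = 9), so the sequence is purely periodic with period 16.

16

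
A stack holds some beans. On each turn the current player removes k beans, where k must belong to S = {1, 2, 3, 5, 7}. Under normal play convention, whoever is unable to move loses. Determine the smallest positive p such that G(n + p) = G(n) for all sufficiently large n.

4

G(0) = 0
G(1) = mex{0} = 1
G(2) = mex{1,0} = 2
G(3) = mex{2,1,0} = 3
G(4) = mex{3,2,1} = 0
G(5) = mex{0,3,2,0} = 1
G(6) = mex{1,0,3,1} = 2
G(7) = mex{2,1,0,2,0} = 3
G(8) = mex{3,2,1,3,1} = 0
G(9) = mex{0,3,2,0,2} = 1
G(10) = mex{1,0,3,1,3} = 2
G(11) = mex{2,1,0,2,0} = 3
G(12) = mex{3,2,1,3,1} = 0
G(13) = mex{0,3,2,0,2} = 1
G(14) = mex{1,0,3,1,3} = 2
G(n+4) = G(n) holds for n = 0,…,6 (a full window of length max(S) = 7), so the sequence is purely periodic with period 4.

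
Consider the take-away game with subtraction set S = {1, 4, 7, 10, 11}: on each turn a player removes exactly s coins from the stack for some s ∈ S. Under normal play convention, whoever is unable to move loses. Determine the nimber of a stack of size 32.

G(0) = 0
G(1) = mex{0} = 1
G(2) = mex{1} = 0
G(3) = mex{0} = 1
G(4) = mex{1,0} = 2
G(5) = mex{2,1} = 0
G(6) = mex{0,0} = 1
G(7) = mex{1,1,0} = 2
G(8) = mex{2,2,1} = 0
G(9) = mex{0,0,0} = 1
G(10) = mex{1,1,1,0} = 2
G(11) = mex{2,2,2,1,0} = 3
G(12) = mex{3,0,0,0,1} = 2
G(13) = mex{2,1,1,1,0} = 3
G(14) = mex{3,2,2,2,1} = 0
G(15) = mex{0,3,0,0,2} = 1
G(16) = mex{1,2,1,1,0} = 3
G(17) = mex{3,3,2,2,1} = 0
G(18) = mex{0,0,3,0,2} = 1
G(19) = mex{1,1,2,1,0} = 3
G(20) = mex{3,3,3,2,1} = 0
G(21) = mex{0,0,0,3,2} = 1
G(22) = mex{1,1,1,2,3} = 0
G(23) = mex{0,3,3,3,2} = 1
G(24) = mex{1,0,0,0,3} = 2
G(25) = mex{2,1,1,1,0} = 3
G(26) = mex{3,0,3,3,1} = 2
G(27) = mex{2,1,0,0,3} = 4
G(28) = mex{4,2,1,1,0} = 3
G(29) = mex{3,3,0,3,1} = 2
G(30) = mex{2,2,1,0,3} = 4
G(31) = mex{4,4,2,1,0} = 3
G(32) = mex{3,3,3,0,1} = 2

2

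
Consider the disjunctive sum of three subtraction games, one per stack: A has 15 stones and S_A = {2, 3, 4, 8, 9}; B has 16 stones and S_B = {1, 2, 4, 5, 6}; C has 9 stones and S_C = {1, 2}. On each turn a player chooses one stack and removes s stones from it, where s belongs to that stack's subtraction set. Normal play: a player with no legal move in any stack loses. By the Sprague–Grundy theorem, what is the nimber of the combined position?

Stack A, S = {2, 3, 4, 8, 9}:
G(0) = 0
G(1) = mex{} = 0
G(2) = mex{0} = 1
G(3) = mex{0,0} = 1
G(4) = mex{1,0,0} = 2
G(5) = mex{1,1,0} = 2
G(6) = mex{2,1,1} = 0
G(7) = mex{2,2,1} = 0
G(8) = mex{0,2,2,0} = 1
G(9) = mex{0,0,2,0,0} = 1
G(10) = mex{1,0,0,1,0} = 2
G(11) = mex{1,1,0,1,1} = 2
G(12) = mex{2,1,1,2,1} = 0
G(13) = mex{2,2,1,2,2} = 0
G(14) = mex{0,2,2,0,2} = 1
G(15) = mex{0,0,2,0,0} = 1
G_A(15) = 1.
Stack B, S = {1, 2, 4, 5, 6}:
n :  0  1  2  3  4  5  6  7  8  9 10 11 12 13 14 15 16
G :  0  1  2  0  1  2  3  4  5  3  0  1  2  0  1  2  3
G_B(16) = 3.
Stack C, S = {1, 2}:
n : 0 1 2 3 4 5 6 7 8 9
G : 0 1 2 0 1 2 0 1 2 0
G_C(9) = 0.
Combined Grundy value = 1 ⊕ 3 ⊕ 0 = 2.

2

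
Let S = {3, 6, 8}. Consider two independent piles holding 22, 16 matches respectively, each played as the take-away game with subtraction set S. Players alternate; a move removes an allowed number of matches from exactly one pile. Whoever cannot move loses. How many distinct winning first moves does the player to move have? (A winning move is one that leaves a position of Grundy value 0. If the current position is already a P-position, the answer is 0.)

All piles use S = {3, 6, 8}:
n :  0  1  2  3  4  5  6  7  8  9 10 11 12 13 14 15 16 17 18 19 20 21 22
G :  0  0  0  1  1  1  2  2  2  3  3  0  0  0  1  1  1  2  2  2  3  3  0
Pile A: G(22) = 0.
Pile B: G(16) = 1.
Combined Grundy value = 0 ⊕ 1 = 1.
A winning move leaves total XOR = 0, i.e. changes one component's Grundy value g to g ⊕ X where X is the current total.
Pile A: need g' = 0⊕1 = 1. Options: 22−3→G=2, 22−6→G=1, 22−8→G=1. Hits: 2.
Pile B: need g' = 1⊕1 = 0. Options: 16−3→G=0, 16−6→G=3, 16−8→G=2. Hits: 1.

3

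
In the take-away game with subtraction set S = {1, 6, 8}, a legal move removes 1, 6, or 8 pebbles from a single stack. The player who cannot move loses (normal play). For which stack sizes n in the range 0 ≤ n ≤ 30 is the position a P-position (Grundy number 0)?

0, 2, 4, 7, 9, 11, 14, 16, 18, 21, 23, 25, 28, 30

G(0) = 0
G(1) = mex{0} = 1
G(2) = mex{1} = 0
G(3) = mex{0} = 1
G(4) = mex{1} = 0
G(5) = mex{0} = 1
G(6) = mex{1,0} = 2
G(7) = mex{2,1} = 0
G(8) = mex{0,0,0} = 1
G(9) = mex{1,1,1} = 0
G(10) = mex{0,0,0} = 1
G(11) = mex{1,1,1} = 0
G(12) = mex{0,2,0} = 1
G(13) = mex{1,0,1} = 2
G(14) = mex{2,1,2} = 0
G(15) = mex{0,0,0} = 1
G(16) = mex{1,1,1} = 0
G(17) = mex{0,0,0} = 1
G(18) = mex{1,1,1} = 0
G(19) = mex{0,2,0} = 1
G(20) = mex{1,0,1} = 2
G(21) = mex{2,1,2} = 0
G(22) = mex{0,0,0} = 1
G(23) = mex{1,1,1} = 0
G(24) = mex{0,0,0} = 1
G(25) = mex{1,1,1} = 0
G(26) = mex{0,2,0} = 1
G(27) = mex{1,0,1} = 2
G(28) = mex{2,1,2} = 0
G(29) = mex{0,0,0} = 1
G(30) = mex{1,1,1} = 0
P-positions are exactly the n with G(n) = 0.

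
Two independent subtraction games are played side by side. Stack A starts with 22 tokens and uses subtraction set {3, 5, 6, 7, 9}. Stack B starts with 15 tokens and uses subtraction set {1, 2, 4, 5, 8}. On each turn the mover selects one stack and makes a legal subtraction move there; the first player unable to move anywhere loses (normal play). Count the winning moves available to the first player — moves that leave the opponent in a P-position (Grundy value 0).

Stack A, S = {3, 5, 6, 7, 9}:
n :  0  1  2  3  4  5  6  7  8  9 10 11 12 13 14 15 16 17 18 19 20 21 22
G :  0  0  0  1  1  1  2  2  2  3  3  3  0  0  0  1  1  1  2  2  2  3  3
G_A(22) = 3.
Stack B, S = {1, 2, 4, 5, 8}:
n :  0  1  2  3  4  5  6  7  8  9 10 11 12 13 14 15
G :  0  1  2  0  1  2  0  1  2  0  1  2  0  1  2  0
G_B(15) = 0.
Combined Grundy value = 3 ⊕ 0 = 3.
A winning move leaves total XOR = 0, i.e. changes one component's Grundy value g to g ⊕ X where X is the current total.
Stack A: need g' = 3⊕3 = 0. Options: 22−3→G=2, 22−5→G=1, 22−6→G=1, 22−7→G=1, 22−9→G=0. Hits: 1.
Stack B: need g' = 0⊕3 = 3. Options: 15−1→G=2, 15−2→G=1, 15−4→G=2, 15−5→G=1, 15−8→G=1. Hits: 0.

1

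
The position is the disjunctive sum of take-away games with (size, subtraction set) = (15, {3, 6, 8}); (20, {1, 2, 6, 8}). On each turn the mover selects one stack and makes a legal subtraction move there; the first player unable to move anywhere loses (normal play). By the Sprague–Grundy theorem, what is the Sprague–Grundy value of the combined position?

2

Stack A, S = {3, 6, 8}:
n :  0  1  2  3  4  5  6  7  8  9 10 11 12 13 14 15
G :  0  0  0  1  1  1  2  2  2  3  3  0  0  0  1  1
G_A(15) = 1.
Stack B, S = {1, 2, 6, 8}:
n :  0  1  2  3  4  5  6  7  8  9 10 11 12 13 14 15 16 17 18 19 20
G :  0  1  2  0  1  2  3  0  1  2  0  1  2  3  0  1  2  0  1  2  3
G_B(20) = 3.
Combined Grundy value = 1 ⊕ 3 = 2.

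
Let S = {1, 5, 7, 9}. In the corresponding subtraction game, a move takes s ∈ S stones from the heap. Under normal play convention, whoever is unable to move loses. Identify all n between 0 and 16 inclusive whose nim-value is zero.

G(0) = 0
G(1) = mex{0} = 1
G(2) = mex{1} = 0
G(3) = mex{0} = 1
G(4) = mex{1} = 0
G(5) = mex{0,0} = 1
G(6) = mex{1,1} = 0
G(7) = mex{0,0,0} = 1
G(8) = mex{1,1,1} = 0
G(9) = mex{0,0,0,0} = 1
G(10) = mex{1,1,1,1} = 0
G(11) = mex{0,0,0,0} = 1
G(12) = mex{1,1,1,1} = 0
G(13) = mex{0,0,0,0} = 1
G(14) = mex{1,1,1,1} = 0
G(15) = mex{0,0,0,0} = 1
G(16) = mex{1,1,1,1} = 0
P-positions are exactly the n with G(n) = 0.

0, 2, 4, 6, 8, 10, 12, 14, 16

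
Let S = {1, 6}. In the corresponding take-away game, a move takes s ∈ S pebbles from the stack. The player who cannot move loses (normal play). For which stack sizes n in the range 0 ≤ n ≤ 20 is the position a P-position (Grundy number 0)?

n :  0  1  2  3  4  5  6  7  8  9 10 11 12 13 14 15 16 17 18 19 20
G :  0  1  0  1  0  1  2  0  1  0  1  0  1  2  0  1  0  1  0  1  2
P-positions are exactly the n with G(n) = 0.

0, 2, 4, 7, 9, 11, 14, 16, 18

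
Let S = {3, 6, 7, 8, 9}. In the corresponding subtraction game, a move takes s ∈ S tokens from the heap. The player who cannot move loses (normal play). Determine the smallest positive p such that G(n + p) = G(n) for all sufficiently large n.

n :  0  1  2  3  4  5  6  7  8  9 10 11 12 13 14 15 16 17 18 19 20 21 22 23 24 25
G :  0  0  0  1  1  1  2  2  2  3  3  3  0  0  0  1  1  1  2  2  2  3  3  3  0  0
G(n+12) = G(n) holds for n = 0,…,8 (a full window of length max(S) = 9), so the sequence is purely periodic with period 12.

12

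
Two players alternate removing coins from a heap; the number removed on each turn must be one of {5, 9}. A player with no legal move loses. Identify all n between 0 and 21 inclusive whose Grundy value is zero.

0, 1, 2, 3, 4, 14, 15, 16, 17, 18

n :  0  1  2  3  4  5  6  7  8  9 10 11 12 13 14 15 16 17 18 19 20 21
G :  0  0  0  0  0  1  1  1  1  1  2  2  2  2  0  0  0  0  0  1  1  1
P-positions are exactly the n with G(n) = 0.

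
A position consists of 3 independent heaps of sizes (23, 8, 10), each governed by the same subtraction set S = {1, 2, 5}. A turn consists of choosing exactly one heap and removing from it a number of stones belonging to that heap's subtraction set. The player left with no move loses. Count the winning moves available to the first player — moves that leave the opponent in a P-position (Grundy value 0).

1

All heaps use S = {1, 2, 5}:
n :  0  1  2  3  4  5  6  7  8  9 10 11 12 13 14 15 16 17 18 19 20 21 22 23
G :  0  1  2  0  1  2  0  1  2  0  1  2  0  1  2  0  1  2  0  1  2  0  1  2
Heap A: G(23) = 2.
Heap B: G(8) = 2.
Heap C: G(10) = 1.
Combined Grundy value = 2 ⊕ 2 ⊕ 1 = 1.
A winning move leaves total XOR = 0, i.e. changes one component's Grundy value g to g ⊕ X where X is the current total.
Heap A: need g' = 2⊕1 = 3. Options: 23−1→G=1, 23−2→G=0, 23−5→G=0. Hits: 0.
Heap B: need g' = 2⊕1 = 3. Options: 8−1→G=1, 8−2→G=0, 8−5→G=0. Hits: 0.
Heap C: need g' = 1⊕1 = 0. Options: 10−1→G=0, 10−2→G=2, 10−5→G=2. Hits: 1.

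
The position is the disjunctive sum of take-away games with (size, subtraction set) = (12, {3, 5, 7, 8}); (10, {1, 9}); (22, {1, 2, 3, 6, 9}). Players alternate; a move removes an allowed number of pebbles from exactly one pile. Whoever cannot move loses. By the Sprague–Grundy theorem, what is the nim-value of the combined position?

Pile A, S = {3, 5, 7, 8}:
G(0) = 0
G(1) = mex{} = 0
G(2) = mex{} = 0
G(3) = mex{0} = 1
G(4) = mex{0} = 1
G(5) = mex{0,0} = 1
G(6) = mex{1,0} = 2
G(7) = mex{1,0,0} = 2
G(8) = mex{1,1,0,0} = 2
G(9) = mex{2,1,0,0} = 3
G(10) = mex{2,1,1,0} = 3
G(11) = mex{2,2,1,1} = 0
G(12) = mex{3,2,1,1} = 0
G_A(12) = 0.
Pile B, S = {1, 9}:
G(0) = 0
G(1) = mex{0} = 1
G(2) = mex{1} = 0
G(3) = mex{0} = 1
G(4) = mex{1} = 0
G(5) = mex{0} = 1
G(6) = mex{1} = 0
G(7) = mex{0} = 1
G(8) = mex{1} = 0
G(9) = mex{0,0} = 1
G(10) = mex{1,1} = 0
G_B(10) = 0.
Pile C, S = {1, 2, 3, 6, 9}:
G(0) = 0
G(1) = mex{0} = 1
G(2) = mex{1,0} = 2
G(3) = mex{2,1,0} = 3
G(4) = mex{3,2,1} = 0
G(5) = mex{0,3,2} = 1
G(6) = mex{1,0,3,0} = 2
G(7) = mex{2,1,0,1} = 3
G(8) = mex{3,2,1,2} = 0
G(9) = mex{0,3,2,3,0} = 1
G(10) = mex{1,0,3,0,1} = 2
G(11) = mex{2,1,0,1,2} = 3
G(12) = mex{3,2,1,2,3} = 0
G(13) = mex{0,3,2,3,0} = 1
G(14) = mex{1,0,3,0,1} = 2
G(15) = mex{2,1,0,1,2} = 3
G(16) = mex{3,2,1,2,3} = 0
G(17) = mex{0,3,2,3,0} = 1
G(18) = mex{1,0,3,0,1} = 2
G(19) = mex{2,1,0,1,2} = 3
G(20) = mex{3,2,1,2,3} = 0
G(21) = mex{0,3,2,3,0} = 1
G(22) = mex{1,0,3,0,1} = 2
G_C(22) = 2.
Combined Grundy value = 0 ⊕ 0 ⊕ 2 = 2.

2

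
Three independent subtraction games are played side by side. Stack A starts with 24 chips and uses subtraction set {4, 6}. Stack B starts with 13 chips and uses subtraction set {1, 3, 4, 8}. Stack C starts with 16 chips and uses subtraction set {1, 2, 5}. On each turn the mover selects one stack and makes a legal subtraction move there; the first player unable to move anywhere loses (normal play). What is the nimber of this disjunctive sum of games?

Stack A, S = {4, 6}:
G(0) = 0
G(1) = mex{} = 0
G(2) = mex{} = 0
G(3) = mex{} = 0
G(4) = mex{0} = 1
G(5) = mex{0} = 1
G(6) = mex{0,0} = 1
G(7) = mex{0,0} = 1
G(8) = mex{1,0} = 2
G(9) = mex{1,0} = 2
G(10) = mex{1,1} = 0
G(11) = mex{1,1} = 0
G(12) = mex{2,1} = 0
G(13) = mex{2,1} = 0
G(14) = mex{0,2} = 1
G(15) = mex{0,2} = 1
G(16) = mex{0,0} = 1
G(17) = mex{0,0} = 1
G(18) = mex{1,0} = 2
G(19) = mex{1,0} = 2
G(20) = mex{1,1} = 0
G(21) = mex{1,1} = 0
G(22) = mex{2,1} = 0
G(23) = mex{2,1} = 0
G(24) = mex{0,2} = 1
G_A(24) = 1.
Stack B, S = {1, 3, 4, 8}:
n :  0  1  2  3  4  5  6  7  8  9 10 11 12 13
G :  0  1  0  1  2  3  2  0  1  0  1  2  3  2
G_B(13) = 2.
Stack C, S = {1, 2, 5}:
n :  0  1  2  3  4  5  6  7  8  9 10 11 12 13 14 15 16
G :  0  1  2  0  1  2  0  1  2  0  1  2  0  1  2  0  1
G_C(16) = 1.
Combined Grundy value = 1 ⊕ 2 ⊕ 1 = 2.

2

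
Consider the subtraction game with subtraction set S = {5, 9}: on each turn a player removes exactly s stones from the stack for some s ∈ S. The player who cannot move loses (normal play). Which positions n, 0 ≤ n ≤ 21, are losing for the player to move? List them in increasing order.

0, 1, 2, 3, 4, 14, 15, 16, 17, 18

G(0) = 0
G(1) = mex{} = 0
G(2) = mex{} = 0
G(3) = mex{} = 0
G(4) = mex{} = 0
G(5) = mex{0} = 1
G(6) = mex{0} = 1
G(7) = mex{0} = 1
G(8) = mex{0} = 1
G(9) = mex{0,0} = 1
G(10) = mex{1,0} = 2
G(11) = mex{1,0} = 2
G(12) = mex{1,0} = 2
G(13) = mex{1,0} = 2
G(14) = mex{1,1} = 0
G(15) = mex{2,1} = 0
G(16) = mex{2,1} = 0
G(17) = mex{2,1} = 0
G(18) = mex{2,1} = 0
G(19) = mex{0,2} = 1
G(20) = mex{0,2} = 1
G(21) = mex{0,2} = 1
P-positions are exactly the n with G(n) = 0.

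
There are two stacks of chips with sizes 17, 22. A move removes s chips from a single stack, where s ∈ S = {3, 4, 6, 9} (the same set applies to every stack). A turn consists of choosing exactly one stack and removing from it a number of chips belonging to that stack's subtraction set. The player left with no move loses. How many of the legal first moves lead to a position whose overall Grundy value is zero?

All stacks use S = {3, 4, 6, 9}:
n :  0  1  2  3  4  5  6  7  8  9 10 11 12 13 14 15 16 17 18 19 20 21 22
G :  0  0  0  1  1  1  2  2  2  3  3  3  0  0  0  1  1  1  2  2  2  3  3
Stack A: G(17) = 1.
Stack B: G(22) = 3.
Combined Grundy value = 1 ⊕ 3 = 2.
A winning move leaves total XOR = 0, i.e. changes one component's Grundy value g to g ⊕ X where X is the current total.
Stack A: need g' = 1⊕2 = 3. Options: 17−3→G=0, 17−4→G=0, 17−6→G=3, 17−9→G=2. Hits: 1.
Stack B: need g' = 3⊕2 = 1. Options: 22−3→G=2, 22−4→G=2, 22−6→G=1, 22−9→G=0. Hits: 1.

2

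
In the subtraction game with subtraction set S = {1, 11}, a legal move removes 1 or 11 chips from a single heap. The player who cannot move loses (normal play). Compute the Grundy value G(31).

1

G(0) = 0
G(1) = mex{0} = 1
G(2) = mex{1} = 0
G(3) = mex{0} = 1
G(4) = mex{1} = 0
G(5) = mex{0} = 1
G(6) = mex{1} = 0
G(7) = mex{0} = 1
G(8) = mex{1} = 0
G(9) = mex{0} = 1
G(10) = mex{1} = 0
G(11) = mex{0,0} = 1
G(12) = mex{1,1} = 0
G(13) = mex{0,0} = 1
G(14) = mex{1,1} = 0
G(15) = mex{0,0} = 1
G(16) = mex{1,1} = 0
G(17) = mex{0,0} = 1
G(18) = mex{1,1} = 0
G(19) = mex{0,0} = 1
G(20) = mex{1,1} = 0
G(21) = mex{0,0} = 1
G(22) = mex{1,1} = 0
G(23) = mex{0,0} = 1
G(24) = mex{1,1} = 0
G(25) = mex{0,0} = 1
G(26) = mex{1,1} = 0
G(27) = mex{0,0} = 1
G(28) = mex{1,1} = 0
G(29) = mex{0,0} = 1
G(30) = mex{1,1} = 0
G(31) = mex{0,0} = 1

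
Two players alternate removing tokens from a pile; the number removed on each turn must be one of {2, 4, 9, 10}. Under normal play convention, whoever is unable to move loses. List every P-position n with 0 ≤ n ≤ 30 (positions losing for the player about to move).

G(0) = 0
G(1) = mex{} = 0
G(2) = mex{0} = 1
G(3) = mex{0} = 1
G(4) = mex{1,0} = 2
G(5) = mex{1,0} = 2
G(6) = mex{2,1} = 0
G(7) = mex{2,1} = 0
G(8) = mex{0,2} = 1
G(9) = mex{0,2,0} = 1
G(10) = mex{1,0,0,0} = 2
G(11) = mex{1,0,1,0} = 2
G(12) = mex{2,1,1,1} = 0
G(13) = mex{2,1,2,1} = 0
G(14) = mex{0,2,2,2} = 1
G(15) = mex{0,2,0,2} = 1
G(16) = mex{1,0,0,0} = 2
G(17) = mex{1,0,1,0} = 2
G(18) = mex{2,1,1,1} = 0
G(19) = mex{2,1,2,1} = 0
G(20) = mex{0,2,2,2} = 1
G(21) = mex{0,2,0,2} = 1
G(22) = mex{1,0,0,0} = 2
G(23) = mex{1,0,1,0} = 2
G(24) = mex{2,1,1,1} = 0
G(25) = mex{2,1,2,1} = 0
G(26) = mex{0,2,2,2} = 1
G(27) = mex{0,2,0,2} = 1
G(28) = mex{1,0,0,0} = 2
G(29) = mex{1,0,1,0} = 2
G(30) = mex{2,1,1,1} = 0
P-positions are exactly the n with G(n) = 0.

0, 1, 6, 7, 12, 13, 18, 19, 24, 25, 30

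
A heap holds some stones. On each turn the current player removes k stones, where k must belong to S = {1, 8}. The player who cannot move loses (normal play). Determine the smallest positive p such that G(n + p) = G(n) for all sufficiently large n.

9

n :  0  1  2  3  4  5  6  7  8  9 10 11 12 13 14 15 16 17 18 19
G :  0  1  0  1  0  1  0  1  2  0  1  0  1  0  1  0  1  2  0  1
G(n+9) = G(n) holds for n = 0,…,7 (a full window of length max(S) = 8), so the sequence is purely periodic with period 9.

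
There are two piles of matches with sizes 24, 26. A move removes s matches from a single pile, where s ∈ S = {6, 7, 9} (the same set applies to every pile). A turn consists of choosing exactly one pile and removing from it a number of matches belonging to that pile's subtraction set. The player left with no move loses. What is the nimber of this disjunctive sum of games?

0

All piles use S = {6, 7, 9}:
n :  0  1  2  3  4  5  6  7  8  9 10 11 12 13 14 15 16 17 18 19 20 21 22 23 24 25 26
G :  0  0  0  0  0  0  1  1  1  1  1  1  2  2  2  0  0  0  0  0  0  1  1  1  1  1  1
Pile A: G(24) = 1.
Pile B: G(26) = 1.
Combined Grundy value = 1 ⊕ 1 = 0.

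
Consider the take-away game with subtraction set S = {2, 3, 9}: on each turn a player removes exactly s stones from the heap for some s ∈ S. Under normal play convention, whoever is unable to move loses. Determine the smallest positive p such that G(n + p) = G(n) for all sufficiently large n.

G(0) = 0
G(1) = mex{} = 0
G(2) = mex{0} = 1
G(3) = mex{0,0} = 1
G(4) = mex{1,0} = 2
G(5) = mex{1,1} = 0
G(6) = mex{2,1} = 0
G(7) = mex{0,2} = 1
G(8) = mex{0,0} = 1
G(9) = mex{1,0,0} = 2
G(10) = mex{1,1,0} = 2
G(11) = mex{2,1,1} = 0
G(12) = mex{2,2,1} = 0
G(13) = mex{0,2,2} = 1
G(14) = mex{0,0,0} = 1
G(15) = mex{1,0,0} = 2
G(16) = mex{1,1,1} = 0
G(17) = mex{2,1,1} = 0
G(18) = mex{0,2,2} = 1
G(19) = mex{0,0,2} = 1
G(20) = mex{1,0,0} = 2
G(21) = mex{1,1,0} = 2
G(22) = mex{2,1,1} = 0
G(23) = mex{2,2,1} = 0
G(n+11) = G(n) holds for n = 0,…,8 (a full window of length max(S) = 9), so the sequence is purely periodic with period 11.

11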